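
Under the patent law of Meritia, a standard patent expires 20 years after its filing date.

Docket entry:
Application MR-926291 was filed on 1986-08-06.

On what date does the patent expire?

Filing date + 20 years → 6 August 2006.

2006-08-06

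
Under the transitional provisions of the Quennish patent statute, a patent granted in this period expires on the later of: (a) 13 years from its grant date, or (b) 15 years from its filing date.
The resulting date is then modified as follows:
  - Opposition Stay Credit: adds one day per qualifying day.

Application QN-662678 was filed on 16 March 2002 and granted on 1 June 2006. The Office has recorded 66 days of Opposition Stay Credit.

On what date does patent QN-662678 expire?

August 6, 2019

(a) grant + 13 years → 1 June 2019.
(b) filing + 15 years → 16 March 2017.
Later of the two: 1 June 2019.
Opposition Stay Credit: +66 days → 6 August 2019.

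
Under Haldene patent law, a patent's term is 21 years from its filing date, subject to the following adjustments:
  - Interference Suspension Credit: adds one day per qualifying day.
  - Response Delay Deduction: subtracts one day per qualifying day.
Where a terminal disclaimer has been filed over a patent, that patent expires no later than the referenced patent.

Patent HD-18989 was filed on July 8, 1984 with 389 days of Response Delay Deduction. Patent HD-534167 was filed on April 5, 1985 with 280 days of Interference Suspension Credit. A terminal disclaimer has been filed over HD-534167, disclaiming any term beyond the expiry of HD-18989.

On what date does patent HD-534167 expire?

Natural term of HD-534167:
  Base: filing + 21 years → 5 April 2006.
  Interference Suspension Credit: +280 days → 10 January 2007.
Expiry of referenced patent HD-18989:
  Base: filing + 21 years → 8 July 2005.
  Response Delay Deduction: −389 days → 14 June 2004.
Terminal disclaimer: HD-534167 expires on the earlier of 10 January 2007 and 14 June 2004.

2004-06-14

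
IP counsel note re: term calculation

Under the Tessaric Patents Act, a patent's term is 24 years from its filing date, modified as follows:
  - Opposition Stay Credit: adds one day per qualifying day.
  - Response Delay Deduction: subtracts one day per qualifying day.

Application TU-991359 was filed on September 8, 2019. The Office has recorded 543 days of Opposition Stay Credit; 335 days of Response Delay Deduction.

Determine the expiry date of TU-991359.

2044-04-03

Base term: filing date + 24 years → 8 September 2043.
Opposition Stay Credit: +543 days → 4 March 2045.
Response Delay Deduction: −335 days → 3 April 2044.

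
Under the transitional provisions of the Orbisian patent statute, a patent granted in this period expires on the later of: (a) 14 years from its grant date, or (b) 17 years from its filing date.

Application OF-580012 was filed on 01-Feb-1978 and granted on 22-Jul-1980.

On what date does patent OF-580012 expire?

(a) grant + 14 years → 22 July 1994.
(b) filing + 17 years → 1 February 1995.
Later of the two: 1 February 1995.

February 1, 1995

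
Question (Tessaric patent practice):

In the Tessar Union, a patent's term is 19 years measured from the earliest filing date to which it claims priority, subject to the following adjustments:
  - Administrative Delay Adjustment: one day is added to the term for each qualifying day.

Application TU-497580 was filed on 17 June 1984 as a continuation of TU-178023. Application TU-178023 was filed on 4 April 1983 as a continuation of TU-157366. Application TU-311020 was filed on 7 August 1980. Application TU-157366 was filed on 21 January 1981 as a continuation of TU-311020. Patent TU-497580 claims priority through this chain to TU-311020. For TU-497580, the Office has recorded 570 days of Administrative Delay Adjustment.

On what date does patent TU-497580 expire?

Earliest priority filing: 7 August 1980.
Base term: 7 August 1980 + 19 years → 7 August 1999.
Administrative Delay Adjustment: +570 days → 27 February 2001.

2001-02-27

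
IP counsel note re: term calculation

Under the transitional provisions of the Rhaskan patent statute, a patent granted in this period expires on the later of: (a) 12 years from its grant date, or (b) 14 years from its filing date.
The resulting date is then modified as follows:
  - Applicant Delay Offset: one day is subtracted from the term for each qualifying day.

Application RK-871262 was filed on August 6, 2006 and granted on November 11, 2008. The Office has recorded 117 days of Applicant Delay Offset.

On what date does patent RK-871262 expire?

(a) grant + 12 years → 11 November 2020.
(b) filing + 14 years → 6 August 2020.
Later of the two: 11 November 2020.
Applicant Delay Offset: −117 days → 17 July 2020.

July 17, 2020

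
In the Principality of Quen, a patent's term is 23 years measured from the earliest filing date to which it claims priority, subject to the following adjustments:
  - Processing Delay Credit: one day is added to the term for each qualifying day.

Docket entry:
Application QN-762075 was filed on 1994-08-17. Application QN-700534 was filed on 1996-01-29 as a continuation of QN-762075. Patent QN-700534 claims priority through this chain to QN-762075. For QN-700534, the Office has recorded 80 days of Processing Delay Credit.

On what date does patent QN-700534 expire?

Earliest priority filing: 17 August 1994.
Base term: 17 August 1994 + 23 years → 17 August 2017.
Processing Delay Credit: +80 days → 5 November 2017.

2017-11-05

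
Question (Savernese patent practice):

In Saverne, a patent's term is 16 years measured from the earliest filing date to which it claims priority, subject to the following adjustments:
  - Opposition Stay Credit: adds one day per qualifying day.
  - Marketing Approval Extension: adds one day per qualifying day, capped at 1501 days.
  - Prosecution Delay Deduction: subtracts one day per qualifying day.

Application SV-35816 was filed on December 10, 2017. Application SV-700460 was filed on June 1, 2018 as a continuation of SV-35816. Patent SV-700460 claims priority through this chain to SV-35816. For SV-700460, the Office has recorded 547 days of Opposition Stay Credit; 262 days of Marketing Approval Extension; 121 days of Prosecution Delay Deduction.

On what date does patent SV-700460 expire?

October 29, 2035

Earliest priority filing: 10 December 2017.
Base term: 10 December 2017 + 16 years → 10 December 2033.
Opposition Stay Credit: +547 days → 10 June 2035.
Marketing Approval Extension: 262 days (within the 1501-day cap) → +262 days → 27 February 2036.
Prosecution Delay Deduction: −121 days → 29 October 2035.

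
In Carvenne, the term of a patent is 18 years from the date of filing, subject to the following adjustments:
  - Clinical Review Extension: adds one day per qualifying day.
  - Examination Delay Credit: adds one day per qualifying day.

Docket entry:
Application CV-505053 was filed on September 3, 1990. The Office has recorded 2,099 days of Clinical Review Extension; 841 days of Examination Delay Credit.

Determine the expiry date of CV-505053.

September 21, 2016

Base term: filing date + 18 years → 3 September 2008.
Clinical Review Extension: +2099 days → 3 June 2014.
Examination Delay Credit: +841 days → 21 September 2016.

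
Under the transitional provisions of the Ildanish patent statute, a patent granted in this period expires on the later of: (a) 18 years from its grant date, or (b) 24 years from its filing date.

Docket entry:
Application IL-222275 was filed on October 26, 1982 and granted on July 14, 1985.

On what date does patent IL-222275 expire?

(a) grant + 18 years → 14 July 2003.
(b) filing + 24 years → 26 October 2006.
Later of the two: 26 October 2006.

October 26, 2006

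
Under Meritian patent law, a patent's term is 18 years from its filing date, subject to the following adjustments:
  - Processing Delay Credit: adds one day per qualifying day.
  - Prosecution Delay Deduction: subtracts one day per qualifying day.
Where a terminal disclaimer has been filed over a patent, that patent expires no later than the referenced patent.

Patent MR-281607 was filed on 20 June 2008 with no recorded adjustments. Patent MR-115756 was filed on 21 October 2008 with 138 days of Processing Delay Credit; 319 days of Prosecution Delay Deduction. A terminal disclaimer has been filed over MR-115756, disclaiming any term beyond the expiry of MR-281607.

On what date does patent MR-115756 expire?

Natural term of MR-115756:
  Base: filing + 18 years → 21 October 2026.
  Processing Delay Credit: +138 days → 8 March 2027.
  Prosecution Delay Deduction: −319 days → 23 April 2026.
Expiry of referenced patent MR-281607:
  Base: filing + 18 years → 20 June 2026.
Terminal disclaimer: MR-115756 expires on the earlier of 23 April 2026 and 20 June 2026.

2026-04-23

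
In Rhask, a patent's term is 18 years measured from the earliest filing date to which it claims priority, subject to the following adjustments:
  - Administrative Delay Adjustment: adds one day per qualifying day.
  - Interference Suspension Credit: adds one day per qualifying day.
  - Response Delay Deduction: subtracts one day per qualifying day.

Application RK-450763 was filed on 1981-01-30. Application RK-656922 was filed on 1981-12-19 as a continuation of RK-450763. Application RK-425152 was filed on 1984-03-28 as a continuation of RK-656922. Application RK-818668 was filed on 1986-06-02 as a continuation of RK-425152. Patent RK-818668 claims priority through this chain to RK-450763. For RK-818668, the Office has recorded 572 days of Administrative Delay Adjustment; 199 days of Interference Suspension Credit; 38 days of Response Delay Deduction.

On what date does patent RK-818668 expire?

February 1, 2001

Earliest priority filing: 30 January 1981.
Base term: 30 January 1981 + 18 years → 30 January 1999.
Administrative Delay Adjustment: +572 days → 24 August 2000.
Interference Suspension Credit: +199 days → 11 March 2001.
Response Delay Deduction: −38 days → 1 February 2001.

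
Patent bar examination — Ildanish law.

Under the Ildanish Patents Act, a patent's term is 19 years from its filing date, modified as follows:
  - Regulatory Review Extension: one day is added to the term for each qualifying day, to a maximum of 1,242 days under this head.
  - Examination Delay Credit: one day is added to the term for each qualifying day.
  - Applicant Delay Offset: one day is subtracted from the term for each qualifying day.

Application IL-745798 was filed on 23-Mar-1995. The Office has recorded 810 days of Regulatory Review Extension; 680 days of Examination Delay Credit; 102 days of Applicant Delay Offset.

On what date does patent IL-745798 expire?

2018-01-09

Base term: filing date + 19 years → 23 March 2014.
Regulatory Review Extension: 810 days (within the 1242-day cap) → +810 days → 10 June 2016.
Examination Delay Credit: +680 days → 21 April 2018.
Applicant Delay Offset: −102 days → 9 January 2018.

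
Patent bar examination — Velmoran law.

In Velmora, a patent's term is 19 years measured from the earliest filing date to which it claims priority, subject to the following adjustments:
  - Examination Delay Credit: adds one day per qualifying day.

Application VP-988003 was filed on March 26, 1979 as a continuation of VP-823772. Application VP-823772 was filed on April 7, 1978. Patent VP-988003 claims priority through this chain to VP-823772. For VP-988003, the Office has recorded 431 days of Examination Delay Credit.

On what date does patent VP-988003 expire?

Earliest priority filing: 7 April 1978.
Base term: 7 April 1978 + 19 years → 7 April 1997.
Examination Delay Credit: +431 days → 12 June 1998.

1998-06-12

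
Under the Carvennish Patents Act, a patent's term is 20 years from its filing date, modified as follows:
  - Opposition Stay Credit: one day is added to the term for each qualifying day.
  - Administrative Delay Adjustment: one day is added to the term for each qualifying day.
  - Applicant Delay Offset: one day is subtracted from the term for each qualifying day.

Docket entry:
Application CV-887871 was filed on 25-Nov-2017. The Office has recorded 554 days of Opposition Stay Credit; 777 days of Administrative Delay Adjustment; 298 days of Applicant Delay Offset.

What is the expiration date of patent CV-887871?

Base term: filing date + 20 years → 25 November 2037.
Opposition Stay Credit: +554 days → 2 June 2039.
Administrative Delay Adjustment: +777 days → 18 July 2041.
Applicant Delay Offset: −298 days → 23 September 2040.

September 23, 2040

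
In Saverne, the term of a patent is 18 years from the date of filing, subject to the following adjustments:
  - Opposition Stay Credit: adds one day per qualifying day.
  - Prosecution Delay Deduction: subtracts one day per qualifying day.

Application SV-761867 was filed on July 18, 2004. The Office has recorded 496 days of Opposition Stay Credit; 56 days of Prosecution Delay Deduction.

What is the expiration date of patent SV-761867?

Base term: filing date + 18 years → 18 July 2022.
Opposition Stay Credit: +496 days → 26 November 2023.
Prosecution Delay Deduction: −56 days → 1 October 2023.

October 1, 2023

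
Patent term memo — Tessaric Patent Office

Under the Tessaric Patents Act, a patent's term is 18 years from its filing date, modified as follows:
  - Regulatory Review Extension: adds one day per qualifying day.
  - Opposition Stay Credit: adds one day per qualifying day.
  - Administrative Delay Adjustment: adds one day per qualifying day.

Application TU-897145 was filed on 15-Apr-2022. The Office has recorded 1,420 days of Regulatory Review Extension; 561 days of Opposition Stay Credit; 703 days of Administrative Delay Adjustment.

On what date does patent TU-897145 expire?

Base term: filing date + 18 years → 15 April 2040.
Regulatory Review Extension: +1420 days → 5 March 2044.
Opposition Stay Credit: +561 days → 17 September 2045.
Administrative Delay Adjustment: +703 days → 21 August 2047.

August 21, 2047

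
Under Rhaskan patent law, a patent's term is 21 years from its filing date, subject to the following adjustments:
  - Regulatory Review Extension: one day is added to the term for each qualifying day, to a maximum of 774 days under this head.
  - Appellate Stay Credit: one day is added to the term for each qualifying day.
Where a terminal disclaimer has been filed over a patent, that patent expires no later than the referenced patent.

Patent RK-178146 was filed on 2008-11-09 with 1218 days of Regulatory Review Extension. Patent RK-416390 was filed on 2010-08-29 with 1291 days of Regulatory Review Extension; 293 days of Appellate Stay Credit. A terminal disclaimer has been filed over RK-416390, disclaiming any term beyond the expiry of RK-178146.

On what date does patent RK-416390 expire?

Natural term of RK-416390:
  Base: filing + 21 years → 29 August 2031.
  Regulatory Review Extension: 1291 days claimed exceeds the 774-day cap, so +774 days → 11 October 2033.
  Appellate Stay Credit: +293 days → 31 July 2034.
Expiry of referenced patent RK-178146:
  Base: filing + 21 years → 9 November 2029.
  Regulatory Review Extension: 1218 days claimed exceeds the 774-day cap, so +774 days → 23 December 2031.
Terminal disclaimer: RK-416390 expires on the earlier of 31 July 2034 and 23 December 2031.

2031-12-23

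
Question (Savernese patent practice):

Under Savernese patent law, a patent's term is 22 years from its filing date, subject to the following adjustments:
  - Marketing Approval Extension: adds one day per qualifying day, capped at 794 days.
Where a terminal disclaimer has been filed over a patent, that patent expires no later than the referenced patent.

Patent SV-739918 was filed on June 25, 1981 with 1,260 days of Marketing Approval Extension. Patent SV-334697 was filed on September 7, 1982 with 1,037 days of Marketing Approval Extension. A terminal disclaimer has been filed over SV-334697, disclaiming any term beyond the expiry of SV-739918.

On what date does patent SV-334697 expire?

Natural term of SV-334697:
  Base: filing + 22 years → 7 September 2004.
  Marketing Approval Extension: 1037 days claimed exceeds the 794-day cap, so +794 days → 10 November 2006.
Expiry of referenced patent SV-739918:
  Base: filing + 22 years → 25 June 2003.
  Marketing Approval Extension: 1260 days claimed exceeds the 794-day cap, so +794 days → 27 August 2005.
Terminal disclaimer: SV-334697 expires on the earlier of 10 November 2006 and 27 August 2005.

2005-08-27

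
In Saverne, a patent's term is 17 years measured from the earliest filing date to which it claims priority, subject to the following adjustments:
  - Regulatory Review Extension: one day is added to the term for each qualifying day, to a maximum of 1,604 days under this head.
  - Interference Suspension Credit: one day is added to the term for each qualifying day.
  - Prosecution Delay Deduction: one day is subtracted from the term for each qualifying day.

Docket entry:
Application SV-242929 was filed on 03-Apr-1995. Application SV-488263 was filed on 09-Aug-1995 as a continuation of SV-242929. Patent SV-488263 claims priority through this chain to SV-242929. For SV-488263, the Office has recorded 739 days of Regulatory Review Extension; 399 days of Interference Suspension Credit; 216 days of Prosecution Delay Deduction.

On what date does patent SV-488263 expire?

Earliest priority filing: 3 April 1995.
Base term: 3 April 1995 + 17 years → 3 April 2012.
Regulatory Review Extension: 739 days (within the 1604-day cap) → +739 days → 12 April 2014.
Interference Suspension Credit: +399 days → 16 May 2015.
Prosecution Delay Deduction: −216 days → 12 October 2014.

2014-10-12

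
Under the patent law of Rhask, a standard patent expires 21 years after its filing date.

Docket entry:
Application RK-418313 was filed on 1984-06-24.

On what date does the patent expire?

2005-06-24

Filing date + 21 years → 24 June 2005.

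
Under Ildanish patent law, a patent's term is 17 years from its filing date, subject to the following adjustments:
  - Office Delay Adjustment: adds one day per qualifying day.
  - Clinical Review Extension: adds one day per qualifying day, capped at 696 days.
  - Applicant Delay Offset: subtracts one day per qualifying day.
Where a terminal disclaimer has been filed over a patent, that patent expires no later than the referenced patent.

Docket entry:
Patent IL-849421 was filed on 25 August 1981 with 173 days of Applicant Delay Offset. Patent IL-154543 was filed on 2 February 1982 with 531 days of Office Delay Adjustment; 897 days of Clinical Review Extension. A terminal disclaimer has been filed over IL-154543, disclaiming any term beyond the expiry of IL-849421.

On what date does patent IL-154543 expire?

Natural term of IL-154543:
  Base: filing + 17 years → 2 February 1999.
  Office Delay Adjustment: +531 days → 17 July 2000.
  Clinical Review Extension: 897 days claimed exceeds the 696-day cap, so +696 days → 13 June 2002.
Expiry of referenced patent IL-849421:
  Base: filing + 17 years → 25 August 1998.
  Applicant Delay Offset: −173 days → 5 March 1998.
Terminal disclaimer: IL-154543 expires on the earlier of 13 June 2002 and 5 March 1998.

March 5, 1998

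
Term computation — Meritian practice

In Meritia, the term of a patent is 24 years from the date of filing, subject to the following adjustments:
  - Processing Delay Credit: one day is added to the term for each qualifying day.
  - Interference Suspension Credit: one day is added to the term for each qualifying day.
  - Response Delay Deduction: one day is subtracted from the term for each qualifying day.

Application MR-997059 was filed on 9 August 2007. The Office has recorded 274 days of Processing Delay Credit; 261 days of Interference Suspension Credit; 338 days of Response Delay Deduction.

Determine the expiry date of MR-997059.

Base term: filing date + 24 years → 9 August 2031.
Processing Delay Credit: +274 days → 9 May 2032.
Interference Suspension Credit: +261 days → 25 January 2033.
Response Delay Deduction: −338 days → 22 February 2032.

2032-02-22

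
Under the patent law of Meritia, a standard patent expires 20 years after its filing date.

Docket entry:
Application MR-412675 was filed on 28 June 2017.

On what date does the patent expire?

Filing date + 20 years → 28 June 2037.

2037-06-28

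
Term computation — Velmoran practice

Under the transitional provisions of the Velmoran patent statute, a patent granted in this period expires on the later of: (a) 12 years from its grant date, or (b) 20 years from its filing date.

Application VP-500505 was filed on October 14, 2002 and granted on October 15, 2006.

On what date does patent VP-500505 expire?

October 14, 2022

(a) grant + 12 years → 15 October 2018.
(b) filing + 20 years → 14 October 2022.
Later of the two: 14 October 2022.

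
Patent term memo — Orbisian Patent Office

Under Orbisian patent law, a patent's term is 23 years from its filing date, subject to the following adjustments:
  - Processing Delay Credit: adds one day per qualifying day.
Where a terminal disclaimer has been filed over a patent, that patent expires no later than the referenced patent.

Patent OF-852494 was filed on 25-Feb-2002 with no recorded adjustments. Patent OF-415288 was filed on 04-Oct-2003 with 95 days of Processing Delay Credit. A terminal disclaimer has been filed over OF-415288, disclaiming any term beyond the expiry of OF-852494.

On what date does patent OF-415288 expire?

Natural term of OF-415288:
  Base: filing + 23 years → 4 October 2026.
  Processing Delay Credit: +95 days → 7 January 2027.
Expiry of referenced patent OF-852494:
  Base: filing + 23 years → 25 February 2025.
Terminal disclaimer: OF-415288 expires on the earlier of 7 January 2027 and 25 February 2025.

2025-02-25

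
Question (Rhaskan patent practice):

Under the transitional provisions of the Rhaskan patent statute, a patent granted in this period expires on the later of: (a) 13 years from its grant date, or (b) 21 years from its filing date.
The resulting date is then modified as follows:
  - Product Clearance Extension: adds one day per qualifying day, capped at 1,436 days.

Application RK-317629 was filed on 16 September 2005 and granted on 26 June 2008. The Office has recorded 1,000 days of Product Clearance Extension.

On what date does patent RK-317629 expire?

(a) grant + 13 years → 26 June 2021.
(b) filing + 21 years → 16 September 2026.
Later of the two: 16 September 2026.
Product Clearance Extension: 1000 days (within the 1436-day cap) → +1000 days → 12 June 2029.

2029-06-12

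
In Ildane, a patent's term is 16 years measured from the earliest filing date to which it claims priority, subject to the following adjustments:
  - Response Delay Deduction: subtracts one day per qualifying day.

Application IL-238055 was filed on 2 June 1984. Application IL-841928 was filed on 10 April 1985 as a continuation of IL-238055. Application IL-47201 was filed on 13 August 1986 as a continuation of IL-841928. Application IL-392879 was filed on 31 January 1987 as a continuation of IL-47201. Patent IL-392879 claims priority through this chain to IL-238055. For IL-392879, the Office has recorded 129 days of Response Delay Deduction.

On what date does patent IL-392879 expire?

Earliest priority filing: 2 June 1984.
Base term: 2 June 1984 + 16 years → 2 June 2000.
Response Delay Deduction: −129 days → 25 January 2000.

2000-01-25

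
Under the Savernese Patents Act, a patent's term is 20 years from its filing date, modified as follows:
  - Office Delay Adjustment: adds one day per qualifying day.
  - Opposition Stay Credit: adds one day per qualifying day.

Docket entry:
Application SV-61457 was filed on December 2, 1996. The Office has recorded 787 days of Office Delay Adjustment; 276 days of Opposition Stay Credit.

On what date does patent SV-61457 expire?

2019-10-31

Base term: filing date + 20 years → 2 December 2016.
Office Delay Adjustment: +787 days → 28 January 2019.
Opposition Stay Credit: +276 days → 31 October 2019.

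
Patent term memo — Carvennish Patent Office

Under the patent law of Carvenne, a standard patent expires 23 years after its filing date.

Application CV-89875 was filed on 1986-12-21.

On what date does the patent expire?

December 21, 2009

Filing date + 23 years → 21 December 2009.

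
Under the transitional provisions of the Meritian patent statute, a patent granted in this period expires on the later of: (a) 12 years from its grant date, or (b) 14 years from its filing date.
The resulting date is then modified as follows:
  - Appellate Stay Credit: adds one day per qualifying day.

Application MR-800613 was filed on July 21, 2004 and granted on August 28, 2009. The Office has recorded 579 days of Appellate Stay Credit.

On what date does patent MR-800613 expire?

March 30, 2023

(a) grant + 12 years → 28 August 2021.
(b) filing + 14 years → 21 July 2018.
Later of the two: 28 August 2021.
Appellate Stay Credit: +579 days → 30 March 2023.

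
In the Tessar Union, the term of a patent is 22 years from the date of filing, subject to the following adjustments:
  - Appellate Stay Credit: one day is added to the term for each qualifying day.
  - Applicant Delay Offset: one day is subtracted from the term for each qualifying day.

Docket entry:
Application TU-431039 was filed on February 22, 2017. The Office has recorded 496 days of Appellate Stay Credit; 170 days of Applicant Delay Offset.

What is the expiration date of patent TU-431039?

2040-01-14

Base term: filing date + 22 years → 22 February 2039.
Appellate Stay Credit: +496 days → 2 July 2040.
Applicant Delay Offset: −170 days → 14 January 2040.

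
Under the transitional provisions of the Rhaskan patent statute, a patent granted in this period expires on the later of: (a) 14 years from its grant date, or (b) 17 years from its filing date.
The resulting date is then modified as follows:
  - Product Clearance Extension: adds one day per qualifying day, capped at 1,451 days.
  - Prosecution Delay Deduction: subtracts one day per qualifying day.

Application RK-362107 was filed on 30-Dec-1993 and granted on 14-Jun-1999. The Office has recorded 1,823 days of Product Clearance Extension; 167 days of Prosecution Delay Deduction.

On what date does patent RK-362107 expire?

(a) grant + 14 years → 14 June 2013.
(b) filing + 17 years → 30 December 2010.
Later of the two: 14 June 2013.
Product Clearance Extension: 1823 days claimed exceeds the 1451-day cap, so +1451 days → 4 June 2017.
Prosecution Delay Deduction: −167 days → 19 December 2016.

2016-12-19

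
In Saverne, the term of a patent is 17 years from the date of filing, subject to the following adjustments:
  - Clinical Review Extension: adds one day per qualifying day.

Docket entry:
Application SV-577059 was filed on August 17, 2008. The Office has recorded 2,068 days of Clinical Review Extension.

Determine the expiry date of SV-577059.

2031-04-16

Base term: filing date + 17 years → 17 August 2025.
Clinical Review Extension: +2068 days → 16 April 2031.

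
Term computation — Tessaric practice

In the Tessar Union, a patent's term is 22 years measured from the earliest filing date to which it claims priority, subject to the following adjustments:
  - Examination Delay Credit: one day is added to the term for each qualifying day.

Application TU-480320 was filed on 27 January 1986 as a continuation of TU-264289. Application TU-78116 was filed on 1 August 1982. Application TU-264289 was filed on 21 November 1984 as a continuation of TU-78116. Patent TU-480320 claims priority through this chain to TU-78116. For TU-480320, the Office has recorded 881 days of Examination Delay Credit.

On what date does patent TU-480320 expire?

Earliest priority filing: 1 August 1982.
Base term: 1 August 1982 + 22 years → 1 August 2004.
Examination Delay Credit: +881 days → 30 December 2006.

December 30, 2006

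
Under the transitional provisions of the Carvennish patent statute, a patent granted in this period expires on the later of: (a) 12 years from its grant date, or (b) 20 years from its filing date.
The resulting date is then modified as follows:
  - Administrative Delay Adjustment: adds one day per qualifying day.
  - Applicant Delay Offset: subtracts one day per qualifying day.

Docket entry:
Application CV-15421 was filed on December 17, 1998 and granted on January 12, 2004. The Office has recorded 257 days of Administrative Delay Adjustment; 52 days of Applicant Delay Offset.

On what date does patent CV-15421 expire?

(a) grant + 12 years → 12 January 2016.
(b) filing + 20 years → 17 December 2018.
Later of the two: 17 December 2018.
Administrative Delay Adjustment: +257 days → 31 August 2019.
Applicant Delay Offset: −52 days → 10 July 2019.

2019-07-10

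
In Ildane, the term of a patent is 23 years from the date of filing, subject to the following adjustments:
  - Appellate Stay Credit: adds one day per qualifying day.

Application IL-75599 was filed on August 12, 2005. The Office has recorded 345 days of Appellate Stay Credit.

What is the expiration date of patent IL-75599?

2029-07-23

Base term: filing date + 23 years → 12 August 2028.
Appellate Stay Credit: +345 days → 23 July 2029.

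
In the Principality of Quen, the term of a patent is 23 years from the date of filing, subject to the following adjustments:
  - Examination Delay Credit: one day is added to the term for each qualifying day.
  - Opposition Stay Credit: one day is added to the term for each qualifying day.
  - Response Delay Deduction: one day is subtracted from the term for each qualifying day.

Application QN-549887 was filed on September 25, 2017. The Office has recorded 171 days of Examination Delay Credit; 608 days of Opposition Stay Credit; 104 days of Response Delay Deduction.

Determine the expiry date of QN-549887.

2042-08-01

Base term: filing date + 23 years → 25 September 2040.
Examination Delay Credit: +171 days → 15 March 2041.
Opposition Stay Credit: +608 days → 13 November 2042.
Response Delay Deduction: −104 days → 1 August 2042.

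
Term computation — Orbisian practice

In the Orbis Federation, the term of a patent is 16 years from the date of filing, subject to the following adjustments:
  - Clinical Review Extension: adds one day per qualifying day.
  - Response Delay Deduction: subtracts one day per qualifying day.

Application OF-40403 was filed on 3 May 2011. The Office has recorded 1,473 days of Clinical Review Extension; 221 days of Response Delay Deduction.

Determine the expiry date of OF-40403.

Base term: filing date + 16 years → 3 May 2027.
Clinical Review Extension: +1473 days → 15 May 2031.
Response Delay Deduction: −221 days → 6 October 2030.

October 6, 2030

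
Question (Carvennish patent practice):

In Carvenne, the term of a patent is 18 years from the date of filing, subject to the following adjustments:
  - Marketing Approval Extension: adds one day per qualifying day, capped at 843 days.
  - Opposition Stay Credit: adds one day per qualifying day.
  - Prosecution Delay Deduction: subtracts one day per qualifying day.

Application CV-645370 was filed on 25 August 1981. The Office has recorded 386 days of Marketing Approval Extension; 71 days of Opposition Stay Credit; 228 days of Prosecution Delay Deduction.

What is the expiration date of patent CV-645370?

Base term: filing date + 18 years → 25 August 1999.
Marketing Approval Extension: 386 days (within the 843-day cap) → +386 days → 14 September 2000.
Opposition Stay Credit: +71 days → 24 November 2000.
Prosecution Delay Deduction: −228 days → 10 April 2000.

April 10, 2000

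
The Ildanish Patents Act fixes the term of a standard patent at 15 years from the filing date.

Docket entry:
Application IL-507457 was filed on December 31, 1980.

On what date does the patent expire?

December 31, 1995

Filing date + 15 years → 31 December 1995.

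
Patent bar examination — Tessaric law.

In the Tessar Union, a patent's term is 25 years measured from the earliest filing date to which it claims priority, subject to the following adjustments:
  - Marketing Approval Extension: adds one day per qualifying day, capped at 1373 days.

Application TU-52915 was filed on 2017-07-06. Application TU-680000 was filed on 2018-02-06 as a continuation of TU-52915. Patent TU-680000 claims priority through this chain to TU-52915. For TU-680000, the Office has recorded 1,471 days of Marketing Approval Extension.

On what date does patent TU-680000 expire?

2046-04-09

Earliest priority filing: 6 July 2017.
Base term: 6 July 2017 + 25 years → 6 July 2042.
Marketing Approval Extension: 1471 days claimed exceeds the 1373-day cap, so +1373 days → 9 April 2046.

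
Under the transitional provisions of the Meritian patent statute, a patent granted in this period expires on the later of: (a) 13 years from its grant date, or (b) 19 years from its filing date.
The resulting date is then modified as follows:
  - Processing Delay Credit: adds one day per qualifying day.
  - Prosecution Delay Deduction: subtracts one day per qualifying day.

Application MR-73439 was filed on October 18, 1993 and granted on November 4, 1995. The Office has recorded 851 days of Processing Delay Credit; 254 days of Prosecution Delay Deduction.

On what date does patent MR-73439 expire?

(a) grant + 13 years → 4 November 2008.
(b) filing + 19 years → 18 October 2012.
Later of the two: 18 October 2012.
Processing Delay Credit: +851 days → 16 February 2015.
Prosecution Delay Deduction: −254 days → 7 June 2014.

June 7, 2014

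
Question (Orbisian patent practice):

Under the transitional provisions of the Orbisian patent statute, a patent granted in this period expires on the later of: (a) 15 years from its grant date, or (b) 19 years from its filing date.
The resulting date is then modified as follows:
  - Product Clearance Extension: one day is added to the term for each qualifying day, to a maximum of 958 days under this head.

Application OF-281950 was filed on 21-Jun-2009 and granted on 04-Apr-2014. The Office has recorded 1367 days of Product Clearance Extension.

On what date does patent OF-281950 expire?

2031-11-18

(a) grant + 15 years → 4 April 2029.
(b) filing + 19 years → 21 June 2028.
Later of the two: 4 April 2029.
Product Clearance Extension: 1367 days claimed exceeds the 958-day cap, so +958 days → 18 November 2031.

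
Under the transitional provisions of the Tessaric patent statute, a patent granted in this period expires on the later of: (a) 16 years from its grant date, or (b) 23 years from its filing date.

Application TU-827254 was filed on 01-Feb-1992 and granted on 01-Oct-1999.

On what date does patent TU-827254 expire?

(a) grant + 16 years → 1 October 2015.
(b) filing + 23 years → 1 February 2015.
Later of the two: 1 October 2015.

2015-10-01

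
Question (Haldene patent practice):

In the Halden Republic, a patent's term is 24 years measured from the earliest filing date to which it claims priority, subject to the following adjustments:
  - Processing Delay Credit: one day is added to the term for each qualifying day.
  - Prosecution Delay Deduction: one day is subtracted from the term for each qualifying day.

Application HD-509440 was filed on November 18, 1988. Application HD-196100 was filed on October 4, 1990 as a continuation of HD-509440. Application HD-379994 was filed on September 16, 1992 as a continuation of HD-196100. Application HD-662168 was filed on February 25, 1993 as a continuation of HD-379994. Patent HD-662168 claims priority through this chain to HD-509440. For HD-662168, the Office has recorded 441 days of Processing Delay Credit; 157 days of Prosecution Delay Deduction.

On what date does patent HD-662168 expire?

Earliest priority filing: 18 November 1988.
Base term: 18 November 1988 + 24 years → 18 November 2012.
Processing Delay Credit: +441 days → 2 February 2014.
Prosecution Delay Deduction: −157 days → 29 August 2013.

2013-08-29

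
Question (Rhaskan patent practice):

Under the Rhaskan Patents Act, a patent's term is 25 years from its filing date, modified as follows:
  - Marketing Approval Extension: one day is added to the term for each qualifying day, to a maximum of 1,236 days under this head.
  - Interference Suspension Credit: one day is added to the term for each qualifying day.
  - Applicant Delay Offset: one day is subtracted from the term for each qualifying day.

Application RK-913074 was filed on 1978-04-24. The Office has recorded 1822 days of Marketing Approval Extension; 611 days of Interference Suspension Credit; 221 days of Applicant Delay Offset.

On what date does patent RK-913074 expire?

2007-10-06

Base term: filing date + 25 years → 24 April 2003.
Marketing Approval Extension: 1822 days claimed exceeds the 1236-day cap, so +1236 days → 11 September 2006.
Interference Suspension Credit: +611 days → 14 May 2008.
Applicant Delay Offset: −221 days → 6 October 2007.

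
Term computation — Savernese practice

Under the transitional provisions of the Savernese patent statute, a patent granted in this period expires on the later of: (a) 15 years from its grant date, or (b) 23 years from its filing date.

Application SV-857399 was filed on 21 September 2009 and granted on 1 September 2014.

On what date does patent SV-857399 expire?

(a) grant + 15 years → 1 September 2029.
(b) filing + 23 years → 21 September 2032.
Later of the two: 21 September 2032.

September 21, 2032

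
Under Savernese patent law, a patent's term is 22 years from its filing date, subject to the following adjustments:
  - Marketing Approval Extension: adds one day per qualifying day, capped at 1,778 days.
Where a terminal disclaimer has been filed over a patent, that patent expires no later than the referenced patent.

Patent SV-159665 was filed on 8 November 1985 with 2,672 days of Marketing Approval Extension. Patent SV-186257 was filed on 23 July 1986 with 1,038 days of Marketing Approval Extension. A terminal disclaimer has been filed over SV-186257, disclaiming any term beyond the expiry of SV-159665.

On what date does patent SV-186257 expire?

Natural term of SV-186257:
  Base: filing + 22 years → 23 July 2008.
  Marketing Approval Extension: 1038 days (within the 1778-day cap) → +1038 days → 27 May 2011.
Expiry of referenced patent SV-159665:
  Base: filing + 22 years → 8 November 2007.
  Marketing Approval Extension: 2672 days claimed exceeds the 1778-day cap, so +1778 days → 20 September 2012.
Terminal disclaimer: SV-186257 expires on the earlier of 27 May 2011 and 20 September 2012.

May 27, 2011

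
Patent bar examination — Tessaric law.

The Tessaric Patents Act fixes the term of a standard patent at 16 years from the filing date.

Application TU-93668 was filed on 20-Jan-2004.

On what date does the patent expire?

Filing date + 16 years → 20 January 2020.

January 20, 2020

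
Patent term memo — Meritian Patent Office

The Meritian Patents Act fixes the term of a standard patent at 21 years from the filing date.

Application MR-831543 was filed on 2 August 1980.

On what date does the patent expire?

Filing date + 21 years → 2 August 2001.

2001-08-02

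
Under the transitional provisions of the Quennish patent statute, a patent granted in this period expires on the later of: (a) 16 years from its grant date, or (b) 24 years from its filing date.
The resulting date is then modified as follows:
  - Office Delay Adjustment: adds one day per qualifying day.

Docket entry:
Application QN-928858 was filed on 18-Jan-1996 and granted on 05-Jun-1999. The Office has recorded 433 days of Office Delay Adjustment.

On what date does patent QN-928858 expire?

March 26, 2021

(a) grant + 16 years → 5 June 2015.
(b) filing + 24 years → 18 January 2020.
Later of the two: 18 January 2020.
Office Delay Adjustment: +433 days → 26 March 2021.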